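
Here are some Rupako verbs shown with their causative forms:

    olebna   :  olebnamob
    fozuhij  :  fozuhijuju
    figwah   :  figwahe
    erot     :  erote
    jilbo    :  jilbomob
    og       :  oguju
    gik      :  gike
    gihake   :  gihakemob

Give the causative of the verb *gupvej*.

gupvejuju

The suffix is conditioned by the final sound: -e when the stem ends in a voiceless consonant (*figwah*, *erot*, *gik*); -uju when the stem ends in a voiced consonant (*fozuhij*, *og*); -mob when the stem ends in a vowel (*olebna*, *jilbo*, *gihake*).
The final sound of *gupvej* is /j/, which is a voiced consonant, so the suffix is -uju, giving *gupvejuju*.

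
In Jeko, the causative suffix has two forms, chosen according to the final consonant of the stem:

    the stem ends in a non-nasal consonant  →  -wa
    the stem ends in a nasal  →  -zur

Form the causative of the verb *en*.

The final consonant of *en* is /n/, which is a nasal, so the suffix is -zur, giving *enzur*.

enzur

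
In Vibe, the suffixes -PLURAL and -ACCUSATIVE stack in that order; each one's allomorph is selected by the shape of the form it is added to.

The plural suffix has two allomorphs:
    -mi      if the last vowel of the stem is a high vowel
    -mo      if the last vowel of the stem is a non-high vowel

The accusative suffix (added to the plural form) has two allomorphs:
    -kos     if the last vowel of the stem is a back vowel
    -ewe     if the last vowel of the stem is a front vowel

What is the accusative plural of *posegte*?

*posegte* — last vowel /e/ (a non-high vowel) → -mo → *posegtemo*.
The last vowel of the plural form *posegtemo* is /o/, which is a back vowel, so the accusative suffix is -kos, giving *posegtemokos*.

posegtemokos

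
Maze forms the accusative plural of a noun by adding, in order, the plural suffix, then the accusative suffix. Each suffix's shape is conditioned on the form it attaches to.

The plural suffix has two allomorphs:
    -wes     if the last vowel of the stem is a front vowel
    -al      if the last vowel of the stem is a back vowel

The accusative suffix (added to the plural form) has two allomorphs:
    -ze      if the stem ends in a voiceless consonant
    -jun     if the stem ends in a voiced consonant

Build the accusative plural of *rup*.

rupaljun

Since the last vowel of *rup* is /u/ (a back vowel), it takes -al, giving *rupal*.
Since the final consonant of the plural form *rupal* is /l/ (voiced), it takes -jun, giving *rupaljun*.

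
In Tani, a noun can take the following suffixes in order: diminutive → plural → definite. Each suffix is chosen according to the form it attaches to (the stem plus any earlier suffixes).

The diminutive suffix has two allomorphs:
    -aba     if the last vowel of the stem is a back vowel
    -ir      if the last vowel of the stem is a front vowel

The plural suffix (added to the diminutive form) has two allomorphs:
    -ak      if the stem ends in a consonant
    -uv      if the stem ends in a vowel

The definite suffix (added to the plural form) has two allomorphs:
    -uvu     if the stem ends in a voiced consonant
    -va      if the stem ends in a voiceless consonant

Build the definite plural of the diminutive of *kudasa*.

kudasaabauvuvu

Since the last vowel of *kudasa* is /a/ (a back vowel), it takes -aba, giving *kudasaaba*.
The diminutive form *kudasaaba* — final sound /a/ (a vowel) → -uv → *kudasaabauv*.
The final consonant of the plural form *kudasaabauv* is /v/, which is voiced, so the definite suffix is -uvu, giving *kudasaabauvuvu*.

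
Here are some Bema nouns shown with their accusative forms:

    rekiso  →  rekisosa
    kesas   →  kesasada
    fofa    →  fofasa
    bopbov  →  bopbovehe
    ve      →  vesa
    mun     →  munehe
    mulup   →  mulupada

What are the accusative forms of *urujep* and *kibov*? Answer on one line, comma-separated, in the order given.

The suffix is conditioned by the final sound: -ada when the stem ends in a voiceless consonant (*kesas*, *mulup*); -ehe when the stem ends in a voiced consonant (*bopbov*, *mun*); -sa when the stem ends in a vowel (*rekiso*, *fofa*, *ve*).
The final sound of *urujep* is /p/, which is a voiceless consonant, so the suffix is -ada, giving *urujepada*.
Since the final sound of *kibov* is /v/ (a voiced consonant), it takes -ehe, giving *kibovehe*.

urujepada, kibovehe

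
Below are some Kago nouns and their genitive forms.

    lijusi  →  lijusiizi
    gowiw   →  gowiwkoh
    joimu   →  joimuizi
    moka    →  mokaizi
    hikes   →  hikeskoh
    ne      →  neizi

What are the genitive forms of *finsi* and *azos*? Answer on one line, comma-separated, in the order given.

The pattern is consonant vs. vowel: -koh when the stem ends in a consonant (*gowiw*, *hikes*); -izi when the stem ends in a vowel (*lijusi*, *joimu*, *moka*, *ne*).
Since the final sound of *finsi* is /i/ (a vowel), it takes -izi, giving *finsiizi*.
*azos*: final sound = /s/, a consonant → -koh → *azoskoh*.

finsiizi, azoskoh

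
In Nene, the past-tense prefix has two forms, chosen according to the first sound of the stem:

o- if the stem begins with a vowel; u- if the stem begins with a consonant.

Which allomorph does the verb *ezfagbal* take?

The first sound of *ezfagbal* is /e/, which is a vowel, so the prefix is o-.

o-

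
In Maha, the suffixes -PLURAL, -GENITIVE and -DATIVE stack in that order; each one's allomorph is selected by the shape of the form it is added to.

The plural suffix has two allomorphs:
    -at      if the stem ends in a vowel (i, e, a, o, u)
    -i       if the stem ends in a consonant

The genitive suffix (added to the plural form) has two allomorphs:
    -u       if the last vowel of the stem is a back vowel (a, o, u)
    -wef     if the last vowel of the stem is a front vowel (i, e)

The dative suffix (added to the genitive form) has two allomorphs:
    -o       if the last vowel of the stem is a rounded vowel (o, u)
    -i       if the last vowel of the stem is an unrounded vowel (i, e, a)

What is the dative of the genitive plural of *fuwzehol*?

fuwzeholiwefi

The final sound of *fuwzehol* is /l/, which is a consonant, so the plural suffix is -i, giving *fuwzeholi*.
The last vowel of the plural form *fuwzeholi* is /i/, which is a front vowel, so the genitive suffix is -wef, giving *fuwzeholiwef*.
The genitive form *fuwzeholiwef* — last vowel /e/ (an unrounded vowel) → -i → *fuwzeholiwefi*.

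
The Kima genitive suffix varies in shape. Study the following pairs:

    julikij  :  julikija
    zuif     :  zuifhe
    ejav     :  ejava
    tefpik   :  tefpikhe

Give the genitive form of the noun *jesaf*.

The pattern is voicing of the final consonant: -he when the stem ends in a voiceless consonant (*zuif*, *tefpik*); -a when the stem ends in a voiced consonant (*julikij*, *ejav*).
*jesaf* — final consonant /f/ (voiceless) → -he → *jesafhe*.

jesafhe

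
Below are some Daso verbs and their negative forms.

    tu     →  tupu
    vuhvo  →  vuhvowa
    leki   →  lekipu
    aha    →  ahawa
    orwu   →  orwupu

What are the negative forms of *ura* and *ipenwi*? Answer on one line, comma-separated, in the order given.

The suffix is conditioned by the last vowel: -pu when the last vowel of the stem is a high vowel (*tu*, *leki*, *orwu*); -wa when the last vowel of the stem is a non-high vowel (*vuhvo*, *aha*).
Since the last vowel of *ura* is /a/ (a non-high vowel), it takes -wa, giving *urawa*.
Since the last vowel of *ipenwi* is /i/ (a high vowel), it takes -pu, giving *ipenwipu*.

urawa, ipenwipu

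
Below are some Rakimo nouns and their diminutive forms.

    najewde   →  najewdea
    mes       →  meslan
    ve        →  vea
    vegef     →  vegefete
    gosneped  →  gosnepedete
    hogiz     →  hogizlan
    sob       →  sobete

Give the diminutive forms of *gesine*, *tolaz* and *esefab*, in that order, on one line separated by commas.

Looking at the final sound of each stem: -lan when the stem ends in a sibilant (*mes*, *hogiz*); -ete when the stem ends in a non-sibilant consonant (*vegef*, *gosneped*, *sob*); -a when the stem ends in a vowel (*najewde*, *ve*).
Since the final sound of *gesine* is /e/ (a vowel), it takes -a, giving *gesinea*.
*tolaz* — final sound /z/ (a sibilant) → -lan → *tolazlan*.
Since the final sound of *esefab* is /b/ (a non-sibilant consonant), it takes -ete, giving *esefabete*.

gesinea, tolazlan, esefabete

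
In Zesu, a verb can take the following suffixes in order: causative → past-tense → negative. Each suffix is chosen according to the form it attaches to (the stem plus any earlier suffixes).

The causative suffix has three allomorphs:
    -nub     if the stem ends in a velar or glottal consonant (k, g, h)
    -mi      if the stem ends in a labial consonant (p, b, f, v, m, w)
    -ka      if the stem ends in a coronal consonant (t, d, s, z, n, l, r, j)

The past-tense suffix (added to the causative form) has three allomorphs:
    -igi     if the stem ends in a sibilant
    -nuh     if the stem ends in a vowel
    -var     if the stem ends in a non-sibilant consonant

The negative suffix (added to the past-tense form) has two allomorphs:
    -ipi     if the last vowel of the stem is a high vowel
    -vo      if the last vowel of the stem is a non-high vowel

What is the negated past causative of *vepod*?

vepodkanuhipi

*vepod* — final consonant /d/ (coronal) → -ka → *vepodka*.
The causative form *vepodka* — final sound /a/ (a vowel) → -nuh → *vepodkanuh*.
The last vowel of the past-tense form *vepodkanuh* is /u/, which is a high vowel, so the negative suffix is -ipi, giving *vepodkanuhipi*.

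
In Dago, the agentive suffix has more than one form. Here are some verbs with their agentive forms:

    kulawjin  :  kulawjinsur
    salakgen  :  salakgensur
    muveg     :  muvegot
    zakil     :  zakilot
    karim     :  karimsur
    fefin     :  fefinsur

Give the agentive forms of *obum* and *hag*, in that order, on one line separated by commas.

Looking at the final consonant of each stem: -sur when the stem ends in a nasal (*kulawjin*, *salakgen*, *karim*, *fefin*); -ot when the stem ends in a non-nasal consonant (*muveg*, *zakil*).
*obum*: final consonant = /m/, a nasal → -sur → *obumsur*.
*hag*: final consonant = /g/, non-nasal → -ot → *hagot*.

obumsur, hagot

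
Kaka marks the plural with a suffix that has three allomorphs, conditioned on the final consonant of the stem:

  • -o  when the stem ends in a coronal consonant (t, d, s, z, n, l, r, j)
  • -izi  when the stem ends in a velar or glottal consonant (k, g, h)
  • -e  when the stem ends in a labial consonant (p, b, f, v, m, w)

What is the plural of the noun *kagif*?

*kagif*: final consonant = /f/, labial → -e → *kagife*.

kagife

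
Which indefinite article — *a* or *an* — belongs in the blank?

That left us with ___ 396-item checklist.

a

The indefinite article is chosen by the initial *sound* of the following word, not its spelling.
The number *396* is spoken "three hundred …", beginning with /θriː/ — a consonant sound.
So the article is *a*: That left us with a 396-item checklist.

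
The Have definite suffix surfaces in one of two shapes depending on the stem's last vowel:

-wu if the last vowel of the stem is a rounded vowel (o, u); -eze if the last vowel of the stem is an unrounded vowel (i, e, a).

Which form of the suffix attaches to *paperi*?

-eze

*paperi* — last vowel /i/ (an unrounded vowel) → -eze.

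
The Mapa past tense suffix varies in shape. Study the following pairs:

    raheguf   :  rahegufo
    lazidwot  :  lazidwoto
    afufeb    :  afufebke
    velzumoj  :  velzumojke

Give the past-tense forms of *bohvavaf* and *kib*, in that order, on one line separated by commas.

The suffix is conditioned by the final consonant: -o when the stem ends in a voiceless consonant (*raheguf*, *lazidwot*); -ke when the stem ends in a voiced consonant (*afufeb*, *velzumoj*).
*bohvavaf*: final consonant = /f/, voiceless → -o → *bohvavafo*.
The final consonant of *kib* is /b/, which is voiced, so the suffix is -ke, giving *kibke*.

bohvavafo, kibke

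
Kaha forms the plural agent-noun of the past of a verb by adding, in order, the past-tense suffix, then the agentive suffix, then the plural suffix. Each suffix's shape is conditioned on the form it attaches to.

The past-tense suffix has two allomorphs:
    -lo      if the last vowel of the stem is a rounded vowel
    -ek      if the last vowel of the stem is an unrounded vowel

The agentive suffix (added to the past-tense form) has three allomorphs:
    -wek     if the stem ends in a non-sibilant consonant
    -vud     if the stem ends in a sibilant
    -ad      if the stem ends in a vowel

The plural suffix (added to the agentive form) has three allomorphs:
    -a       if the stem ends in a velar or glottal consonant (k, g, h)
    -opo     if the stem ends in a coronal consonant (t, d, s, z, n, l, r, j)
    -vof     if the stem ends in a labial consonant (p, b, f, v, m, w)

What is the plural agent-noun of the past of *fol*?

*fol* — last vowel /o/ (a rounded vowel) → -lo → *follo*.
The past-tense form *follo* — final sound /o/ (a vowel) → -ad → *folload*.
The final consonant of the agentive form *folload* is /d/, which is coronal, so the plural suffix is -opo, giving *folloadopo*.

folloadopo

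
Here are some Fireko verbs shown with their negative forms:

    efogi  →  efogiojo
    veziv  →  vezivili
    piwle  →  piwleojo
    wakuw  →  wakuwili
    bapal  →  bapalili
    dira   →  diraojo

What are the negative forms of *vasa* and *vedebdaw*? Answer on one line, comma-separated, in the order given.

The alternation tracks the final sound of the stem — -ili when the stem ends in a consonant (*veziv*, *wakuw*, *bapal*); -ojo when the stem ends in a vowel (*efogi*, *piwle*, *dira*).
Since the final sound of *vasa* is /a/ (a vowel), it takes -ojo, giving *vasaojo*.
Since the final sound of *vedebdaw* is /w/ (a consonant), it takes -ili, giving *vedebdawili*.

vasaojo, vedebdawili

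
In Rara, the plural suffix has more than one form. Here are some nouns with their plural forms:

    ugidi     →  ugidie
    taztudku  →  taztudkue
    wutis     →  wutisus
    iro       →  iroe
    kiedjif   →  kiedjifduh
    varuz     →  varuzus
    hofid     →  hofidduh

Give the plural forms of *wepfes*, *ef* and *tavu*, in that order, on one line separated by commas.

wepfesus, efduh, tavue

Looking at the final sound of each stem: -us when the stem ends in a sibilant (*wutis*, *varuz*); -duh when the stem ends in a non-sibilant consonant (*kiedjif*, *hofid*); -e when the stem ends in a vowel (*ugidi*, *taztudku*, *iro*).
Since the final sound of *wepfes* is /s/ (a sibilant), it takes -us, giving *wepfesus*.
The final sound of *ef* is /f/, which is a non-sibilant consonant, so the suffix is -duh, giving *efduh*.
*tavu* — final sound /u/ (a vowel) → -e → *tavue*.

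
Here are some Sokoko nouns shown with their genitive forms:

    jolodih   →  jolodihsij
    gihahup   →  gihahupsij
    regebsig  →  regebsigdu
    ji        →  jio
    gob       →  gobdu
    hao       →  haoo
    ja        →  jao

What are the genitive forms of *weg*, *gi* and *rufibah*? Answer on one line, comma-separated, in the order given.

The alternation tracks the final sound of the stem — -sij when the stem ends in a voiceless consonant (*jolodih*, *gihahup*); -du when the stem ends in a voiced consonant (*regebsig*, *gob*); -o when the stem ends in a vowel (*ji*, *hao*, *ja*).
Since the final sound of *weg* is /g/ (a voiced consonant), it takes -du, giving *wegdu*.
*gi*: final sound = /i/, a vowel → -o → *gio*.
*rufibah* — final sound /h/ (a voiceless consonant) → -sij → *rufibahsij*.

wegdu, gio, rufibahsij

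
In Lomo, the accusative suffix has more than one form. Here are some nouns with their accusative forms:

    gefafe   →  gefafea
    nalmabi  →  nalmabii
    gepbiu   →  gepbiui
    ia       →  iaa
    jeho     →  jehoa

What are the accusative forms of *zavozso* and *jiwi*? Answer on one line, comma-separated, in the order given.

The alternation tracks the last vowel of the stem — -i when the last vowel of the stem is a high vowel (*nalmabi*, *gepbiu*); -a when the last vowel of the stem is a non-high vowel (*gefafe*, *ia*, *jeho*).
*zavozso* — last vowel /o/ (a non-high vowel) → -a → *zavozsoa*.
*jiwi*: last vowel = /i/, a high vowel → -i → *jiwii*.

zavozsoa, jiwii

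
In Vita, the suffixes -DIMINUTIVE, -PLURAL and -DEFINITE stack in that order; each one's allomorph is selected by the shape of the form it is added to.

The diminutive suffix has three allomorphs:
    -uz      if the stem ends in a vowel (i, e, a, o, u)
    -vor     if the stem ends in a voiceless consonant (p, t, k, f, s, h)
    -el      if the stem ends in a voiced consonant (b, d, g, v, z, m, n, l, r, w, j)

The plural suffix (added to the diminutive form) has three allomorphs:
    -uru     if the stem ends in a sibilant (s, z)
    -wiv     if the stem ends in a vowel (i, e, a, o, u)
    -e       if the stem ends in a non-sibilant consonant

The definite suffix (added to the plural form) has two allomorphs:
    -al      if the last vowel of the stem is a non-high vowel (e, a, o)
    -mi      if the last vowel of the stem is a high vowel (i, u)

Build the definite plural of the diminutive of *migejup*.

Since the final sound of *migejup* is /p/ (a voiceless consonant), it takes -vor, giving *migejupvor*.
The diminutive form *migejupvor* — final sound /r/ (a non-sibilant consonant) → -e → *migejupvore*.
The plural form *migejupvore*: last vowel = /e/, a non-high vowel → -al → *migejupvoreal*.

migejupvoreal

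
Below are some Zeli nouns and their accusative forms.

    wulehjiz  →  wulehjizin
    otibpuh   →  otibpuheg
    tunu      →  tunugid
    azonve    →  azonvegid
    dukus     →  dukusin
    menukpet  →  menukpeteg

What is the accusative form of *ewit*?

ewiteg

Looking at the final sound of each stem: -in when the stem ends in a sibilant (*wulehjiz*, *dukus*); -eg when the stem ends in a non-sibilant consonant (*otibpuh*, *menukpet*); -gid when the stem ends in a vowel (*tunu*, *azonve*).
*ewit*: final sound = /t/, a non-sibilant consonant → -eg → *ewiteg*.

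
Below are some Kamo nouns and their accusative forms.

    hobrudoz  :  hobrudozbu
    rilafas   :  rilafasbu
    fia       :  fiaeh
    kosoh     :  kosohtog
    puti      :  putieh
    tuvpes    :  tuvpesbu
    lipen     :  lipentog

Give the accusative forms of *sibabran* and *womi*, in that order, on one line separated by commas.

sibabrantog, womieh

The pattern is sibilance of the final sound: -bu when the stem ends in a sibilant (*hobrudoz*, *rilafas*, *tuvpes*); -tog when the stem ends in a non-sibilant consonant (*kosoh*, *lipen*); -eh when the stem ends in a vowel (*fia*, *puti*).
*sibabran* — final sound /n/ (a non-sibilant consonant) → -tog → *sibabrantog*.
Since the final sound of *womi* is /i/ (a vowel), it takes -eh, giving *womieh*.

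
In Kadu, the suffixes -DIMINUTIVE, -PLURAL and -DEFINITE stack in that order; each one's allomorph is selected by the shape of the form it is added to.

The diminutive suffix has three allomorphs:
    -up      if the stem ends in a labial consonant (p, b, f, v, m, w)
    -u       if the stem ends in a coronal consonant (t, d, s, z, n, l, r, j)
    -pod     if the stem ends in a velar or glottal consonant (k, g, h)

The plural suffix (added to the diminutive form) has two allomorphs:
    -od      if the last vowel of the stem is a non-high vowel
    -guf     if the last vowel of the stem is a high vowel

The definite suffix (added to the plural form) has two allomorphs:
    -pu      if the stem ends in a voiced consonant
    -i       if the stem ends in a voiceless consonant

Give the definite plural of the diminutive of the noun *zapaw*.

Since the final consonant of *zapaw* is /w/ (labial), it takes -up, giving *zapawup*.
The diminutive form *zapawup* — last vowel /u/ (a high vowel) → -guf → *zapawupguf*.
The final consonant of the plural form *zapawupguf* is /f/, which is voiceless, so the definite suffix is -i, giving *zapawupgufi*.

zapawupgufi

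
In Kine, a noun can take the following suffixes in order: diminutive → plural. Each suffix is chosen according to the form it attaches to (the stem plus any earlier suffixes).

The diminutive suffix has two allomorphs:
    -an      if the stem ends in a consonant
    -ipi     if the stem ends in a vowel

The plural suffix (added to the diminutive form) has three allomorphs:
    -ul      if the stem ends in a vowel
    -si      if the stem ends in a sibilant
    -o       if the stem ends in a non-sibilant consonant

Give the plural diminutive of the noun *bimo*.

bimoipiul

*bimo* — final sound /o/ (a vowel) → -ipi → *bimoipi*.
Since the final sound of the diminutive form *bimoipi* is /i/ (a vowel), it takes -ul, giving *bimoipiul*.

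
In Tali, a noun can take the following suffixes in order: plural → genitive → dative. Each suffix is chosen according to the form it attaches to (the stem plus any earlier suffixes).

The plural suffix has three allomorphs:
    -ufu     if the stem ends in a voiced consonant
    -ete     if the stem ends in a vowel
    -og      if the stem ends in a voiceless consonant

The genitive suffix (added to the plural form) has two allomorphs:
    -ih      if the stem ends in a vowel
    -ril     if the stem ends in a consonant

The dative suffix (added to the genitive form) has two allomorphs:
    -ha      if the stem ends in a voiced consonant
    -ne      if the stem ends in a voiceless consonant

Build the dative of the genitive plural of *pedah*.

Since the final sound of *pedah* is /h/ (a voiceless consonant), it takes -og, giving *pedahog*.
The plural form *pedahog*: final sound = /g/, a consonant → -ril → *pedahogril*.
The genitive form *pedahogril* — final consonant /l/ (voiced) → -ha → *pedahogrilha*.

pedahogrilha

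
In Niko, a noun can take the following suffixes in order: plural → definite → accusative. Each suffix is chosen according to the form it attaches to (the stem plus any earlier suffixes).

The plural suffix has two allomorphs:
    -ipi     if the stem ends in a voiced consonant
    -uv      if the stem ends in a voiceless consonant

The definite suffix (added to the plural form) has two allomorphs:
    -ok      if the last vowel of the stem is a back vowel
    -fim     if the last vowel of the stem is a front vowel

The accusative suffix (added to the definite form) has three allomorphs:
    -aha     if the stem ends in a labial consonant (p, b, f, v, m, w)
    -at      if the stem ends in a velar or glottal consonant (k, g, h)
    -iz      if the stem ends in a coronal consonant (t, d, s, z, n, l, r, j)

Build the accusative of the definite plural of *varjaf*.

*varjaf*: final consonant = /f/, voiceless → -uv → *varjafuv*.
The plural form *varjafuv* — last vowel /u/ (a back vowel) → -ok → *varjafuvok*.
The definite form *varjafuvok*: final consonant = /k/, velar/glottal → -at → *varjafuvokat*.

varjafuvokat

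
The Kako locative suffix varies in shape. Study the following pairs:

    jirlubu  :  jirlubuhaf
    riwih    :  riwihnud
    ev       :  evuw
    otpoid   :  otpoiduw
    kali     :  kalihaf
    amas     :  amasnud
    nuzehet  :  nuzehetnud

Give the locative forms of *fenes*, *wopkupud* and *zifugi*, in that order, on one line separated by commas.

The alternation tracks the final sound of the stem — -nud when the stem ends in a voiceless consonant (*riwih*, *amas*, *nuzehet*); -uw when the stem ends in a voiced consonant (*ev*, *otpoid*); -haf when the stem ends in a vowel (*jirlubu*, *kali*).
*fenes*: final sound = /s/, a voiceless consonant → -nud → *fenesnud*.
*wopkupud* — final sound /d/ (a voiced consonant) → -uw → *wopkupuduw*.
*zifugi*: final sound = /i/, a vowel → -haf → *zifugihaf*.

fenesnud, wopkupuduw, zifugihaf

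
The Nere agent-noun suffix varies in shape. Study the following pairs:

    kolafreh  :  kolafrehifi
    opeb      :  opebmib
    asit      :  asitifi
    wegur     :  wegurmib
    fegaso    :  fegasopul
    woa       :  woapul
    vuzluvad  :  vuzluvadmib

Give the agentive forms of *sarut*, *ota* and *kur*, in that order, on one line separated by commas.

Looking at the final sound of each stem: -ifi when the stem ends in a voiceless consonant (*kolafreh*, *asit*); -mib when the stem ends in a voiced consonant (*opeb*, *wegur*, *vuzluvad*); -pul when the stem ends in a vowel (*fegaso*, *woa*).
The final sound of *sarut* is /t/, which is a voiceless consonant, so the suffix is -ifi, giving *sarutifi*.
*ota*: final sound = /a/, a vowel → -pul → *otapul*.
The final sound of *kur* is /r/, which is a voiced consonant, so the suffix is -mib, giving *kurmib*.

sarutifi, otapul, kurmib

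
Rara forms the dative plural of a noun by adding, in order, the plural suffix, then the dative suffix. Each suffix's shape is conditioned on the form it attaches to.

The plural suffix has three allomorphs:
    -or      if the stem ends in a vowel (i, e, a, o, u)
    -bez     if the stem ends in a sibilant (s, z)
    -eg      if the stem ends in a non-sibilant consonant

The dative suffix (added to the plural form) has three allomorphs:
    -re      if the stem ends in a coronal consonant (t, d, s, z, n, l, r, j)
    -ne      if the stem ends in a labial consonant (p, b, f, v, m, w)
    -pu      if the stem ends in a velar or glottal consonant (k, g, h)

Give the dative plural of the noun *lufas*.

Since the final sound of *lufas* is /s/ (a sibilant), it takes -bez, giving *lufasbez*.
Since the final consonant of the plural form *lufasbez* is /z/ (coronal), it takes -re, giving *lufasbezre*.

lufasbezre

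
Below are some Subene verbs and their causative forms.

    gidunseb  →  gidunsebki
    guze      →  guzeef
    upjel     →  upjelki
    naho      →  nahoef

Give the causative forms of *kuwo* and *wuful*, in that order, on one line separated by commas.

kuwoef, wufulki

Looking at the final sound of each stem: -ki when the stem ends in a consonant (*gidunseb*, *upjel*); -ef when the stem ends in a vowel (*guze*, *naho*).
The final sound of *kuwo* is /o/, which is a vowel, so the suffix is -ef, giving *kuwoef*.
The final sound of *wuful* is /l/, which is a consonant, so the suffix is -ki, giving *wufulki*.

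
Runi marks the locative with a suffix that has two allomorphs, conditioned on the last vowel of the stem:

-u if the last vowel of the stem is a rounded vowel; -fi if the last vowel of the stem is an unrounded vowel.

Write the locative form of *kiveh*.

kivehfi

*kiveh*: last vowel = /e/, an unrounded vowel → -fi → *kivehfi*.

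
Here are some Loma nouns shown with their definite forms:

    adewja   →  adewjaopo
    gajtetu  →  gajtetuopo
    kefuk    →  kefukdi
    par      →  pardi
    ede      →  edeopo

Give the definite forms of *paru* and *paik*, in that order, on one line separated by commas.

The pattern is consonant vs. vowel: -di when the stem ends in a consonant (*kefuk*, *par*); -opo when the stem ends in a vowel (*adewja*, *gajtetu*, *ede*).
*paru* — final sound /u/ (a vowel) → -opo → *paruopo*.
Since the final sound of *paik* is /k/ (a consonant), it takes -di, giving *paikdi*.

paruopo, paikdi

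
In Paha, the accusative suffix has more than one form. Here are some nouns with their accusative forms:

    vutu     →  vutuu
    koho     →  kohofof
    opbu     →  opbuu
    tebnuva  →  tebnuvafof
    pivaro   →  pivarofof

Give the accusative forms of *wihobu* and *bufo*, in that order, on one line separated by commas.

wihobuu, bufofof

Looking at the last vowel of each stem: -u when the last vowel of the stem is a high vowel (*vutu*, *opbu*); -fof when the last vowel of the stem is a non-high vowel (*koho*, *tebnuva*, *pivaro*).
The last vowel of *wihobu* is /u/, which is a high vowel, so the suffix is -u, giving *wihobuu*.
Since the last vowel of *bufo* is /o/ (a non-high vowel), it takes -fof, giving *bufofof*.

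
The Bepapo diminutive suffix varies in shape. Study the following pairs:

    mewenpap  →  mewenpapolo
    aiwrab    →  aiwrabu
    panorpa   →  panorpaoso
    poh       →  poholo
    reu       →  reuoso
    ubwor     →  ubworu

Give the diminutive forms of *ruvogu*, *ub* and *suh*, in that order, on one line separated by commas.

The suffix is conditioned by the final sound: -olo when the stem ends in a voiceless consonant (*mewenpap*, *poh*); -u when the stem ends in a voiced consonant (*aiwrab*, *ubwor*); -oso when the stem ends in a vowel (*panorpa*, *reu*).
*ruvogu* — final sound /u/ (a vowel) → -oso → *ruvoguoso*.
*ub* — final sound /b/ (a voiced consonant) → -u → *ubu*.
The final sound of *suh* is /h/, which is a voiceless consonant, so the suffix is -olo, giving *suholo*.

ruvoguoso, ubu, suholo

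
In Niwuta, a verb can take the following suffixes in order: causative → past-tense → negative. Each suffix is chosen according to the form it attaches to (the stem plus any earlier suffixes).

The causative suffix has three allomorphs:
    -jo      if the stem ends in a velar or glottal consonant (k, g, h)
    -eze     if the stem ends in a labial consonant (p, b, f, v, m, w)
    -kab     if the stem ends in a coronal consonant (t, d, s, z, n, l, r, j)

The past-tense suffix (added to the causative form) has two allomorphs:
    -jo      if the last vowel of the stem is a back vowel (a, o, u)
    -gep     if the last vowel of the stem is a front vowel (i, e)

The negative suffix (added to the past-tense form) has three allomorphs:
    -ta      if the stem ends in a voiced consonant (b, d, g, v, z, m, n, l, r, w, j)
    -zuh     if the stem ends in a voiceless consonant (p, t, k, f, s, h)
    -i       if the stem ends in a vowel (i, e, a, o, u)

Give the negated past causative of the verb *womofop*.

The final consonant of *womofop* is /p/, which is labial, so the causative suffix is -eze, giving *womofopeze*.
The causative form *womofopeze*: last vowel = /e/, a front vowel → -gep → *womofopezegep*.
The past-tense form *womofopezegep*: final sound = /p/, a voiceless consonant → -zuh → *womofopezegepzuh*.

womofopezegepzuh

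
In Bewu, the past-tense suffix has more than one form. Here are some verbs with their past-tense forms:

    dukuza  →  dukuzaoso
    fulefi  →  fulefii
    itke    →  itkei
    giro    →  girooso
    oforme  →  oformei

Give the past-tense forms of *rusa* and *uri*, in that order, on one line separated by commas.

rusaoso, urii

The alternation tracks the last vowel of the stem — -i when the last vowel of the stem is a front vowel (*fulefi*, *itke*, *oforme*); -oso when the last vowel of the stem is a back vowel (*dukuza*, *giro*).
*rusa* — last vowel /a/ (a back vowel) → -oso → *rusaoso*.
The last vowel of *uri* is /i/, which is a front vowel, so the suffix is -i, giving *urii*.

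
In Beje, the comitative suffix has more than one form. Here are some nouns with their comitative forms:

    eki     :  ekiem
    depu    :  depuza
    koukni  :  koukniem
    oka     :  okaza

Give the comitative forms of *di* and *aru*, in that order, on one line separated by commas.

The pattern is front/back vowel harmony: -em when the last vowel of the stem is a front vowel (*eki*, *koukni*); -za when the last vowel of the stem is a back vowel (*depu*, *oka*).
The last vowel of *di* is /i/, which is a front vowel, so the suffix is -em, giving *diem*.
*aru* — last vowel /u/ (a back vowel) → -za → *aruza*.

diem, aruza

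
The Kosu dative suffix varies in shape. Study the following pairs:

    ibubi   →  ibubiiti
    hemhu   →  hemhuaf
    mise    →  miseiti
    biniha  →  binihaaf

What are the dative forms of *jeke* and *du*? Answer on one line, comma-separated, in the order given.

jekeiti, duaf

The suffix is conditioned by the last vowel: -iti when the last vowel of the stem is a front vowel (*ibubi*, *mise*); -af when the last vowel of the stem is a back vowel (*hemhu*, *biniha*).
The last vowel of *jeke* is /e/, which is a front vowel, so the suffix is -iti, giving *jekeiti*.
*du* — last vowel /u/ (a back vowel) → -af → *duaf*.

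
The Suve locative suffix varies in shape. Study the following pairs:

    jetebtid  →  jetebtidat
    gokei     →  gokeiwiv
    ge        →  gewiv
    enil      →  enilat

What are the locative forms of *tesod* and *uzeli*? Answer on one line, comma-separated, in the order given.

tesodat, uzeliwiv

Looking at the final sound of each stem: -at when the stem ends in a consonant (*jetebtid*, *enil*); -wiv when the stem ends in a vowel (*gokei*, *ge*).
*tesod*: final sound = /d/, a consonant → -at → *tesodat*.
*uzeli*: final sound = /i/, a vowel → -wiv → *uzeliwiv*.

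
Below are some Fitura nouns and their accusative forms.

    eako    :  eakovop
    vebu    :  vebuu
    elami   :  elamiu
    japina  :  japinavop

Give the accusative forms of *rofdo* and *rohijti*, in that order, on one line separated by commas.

rofdovop, rohijtiu

The pattern is height harmony: -u when the last vowel of the stem is a high vowel (*vebu*, *elami*); -vop when the last vowel of the stem is a non-high vowel (*eako*, *japina*).
The last vowel of *rofdo* is /o/, which is a non-high vowel, so the suffix is -vop, giving *rofdovop*.
The last vowel of *rohijti* is /i/, which is a high vowel, so the suffix is -u, giving *rohijtiu*.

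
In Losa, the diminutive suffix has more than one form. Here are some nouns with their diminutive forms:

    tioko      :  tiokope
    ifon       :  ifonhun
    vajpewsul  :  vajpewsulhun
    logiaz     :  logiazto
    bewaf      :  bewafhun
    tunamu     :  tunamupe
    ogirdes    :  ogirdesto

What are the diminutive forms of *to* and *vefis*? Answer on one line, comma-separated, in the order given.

The pattern is sibilance of the final sound: -to when the stem ends in a sibilant (*logiaz*, *ogirdes*); -hun when the stem ends in a non-sibilant consonant (*ifon*, *vajpewsul*, *bewaf*); -pe when the stem ends in a vowel (*tioko*, *tunamu*).
*to* — final sound /o/ (a vowel) → -pe → *tope*.
*vefis* — final sound /s/ (a sibilant) → -to → *vefisto*.

tope, vefisto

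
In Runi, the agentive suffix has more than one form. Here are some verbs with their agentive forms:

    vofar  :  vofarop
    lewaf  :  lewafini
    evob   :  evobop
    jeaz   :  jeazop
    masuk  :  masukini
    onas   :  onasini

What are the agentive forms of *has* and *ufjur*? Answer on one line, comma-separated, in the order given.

The suffix is conditioned by the final consonant: -ini when the stem ends in a voiceless consonant (*lewaf*, *masuk*, *onas*); -op when the stem ends in a voiced consonant (*vofar*, *evob*, *jeaz*).
The final consonant of *has* is /s/, which is voiceless, so the suffix is -ini, giving *hasini*.
*ufjur* — final consonant /r/ (voiced) → -op → *ufjurop*.

hasini, ufjurop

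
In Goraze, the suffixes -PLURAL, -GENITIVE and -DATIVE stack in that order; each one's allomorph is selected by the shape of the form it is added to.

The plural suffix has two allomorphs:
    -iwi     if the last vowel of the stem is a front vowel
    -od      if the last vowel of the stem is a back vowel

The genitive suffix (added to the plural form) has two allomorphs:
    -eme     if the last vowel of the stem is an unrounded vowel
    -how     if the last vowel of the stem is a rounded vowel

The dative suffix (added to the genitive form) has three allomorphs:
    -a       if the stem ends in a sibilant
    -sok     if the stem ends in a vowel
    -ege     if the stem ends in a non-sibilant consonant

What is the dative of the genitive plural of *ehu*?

Since the last vowel of *ehu* is /u/ (a back vowel), it takes -od, giving *ehuod*.
The plural form *ehuod* — last vowel /o/ (a rounded vowel) → -how → *ehuodhow*.
The final sound of the genitive form *ehuodhow* is /w/, which is a non-sibilant consonant, so the dative suffix is -ege, giving *ehuodhowege*.

ehuodhowege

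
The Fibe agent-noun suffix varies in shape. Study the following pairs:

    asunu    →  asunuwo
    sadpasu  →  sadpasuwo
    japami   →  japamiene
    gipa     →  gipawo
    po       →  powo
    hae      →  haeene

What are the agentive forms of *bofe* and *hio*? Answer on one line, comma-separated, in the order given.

The suffix is conditioned by the last vowel: -ene when the last vowel of the stem is a front vowel (*japami*, *hae*); -wo when the last vowel of the stem is a back vowel (*asunu*, *sadpasu*, *gipa*, *po*).
*bofe* — last vowel /e/ (a front vowel) → -ene → *bofeene*.
*hio* — last vowel /o/ (a back vowel) → -wo → *hiowo*.

bofeene, hiowo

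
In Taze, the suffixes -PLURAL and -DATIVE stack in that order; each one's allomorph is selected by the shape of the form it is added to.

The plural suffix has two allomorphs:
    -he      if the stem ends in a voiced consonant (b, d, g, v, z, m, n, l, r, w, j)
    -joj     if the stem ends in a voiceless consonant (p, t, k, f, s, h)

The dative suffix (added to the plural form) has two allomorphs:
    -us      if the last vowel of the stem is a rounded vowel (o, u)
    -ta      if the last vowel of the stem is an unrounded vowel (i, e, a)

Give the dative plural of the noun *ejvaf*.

ejvafjojus

*ejvaf* — final consonant /f/ (voiceless) → -joj → *ejvafjoj*.
The last vowel of the plural form *ejvafjoj* is /o/, which is a rounded vowel, so the dative suffix is -us, giving *ejvafjojus*.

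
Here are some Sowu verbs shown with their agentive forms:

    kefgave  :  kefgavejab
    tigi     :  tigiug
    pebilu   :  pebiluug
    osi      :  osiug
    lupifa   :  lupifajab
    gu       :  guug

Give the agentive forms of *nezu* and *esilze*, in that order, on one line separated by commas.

The alternation tracks the last vowel of the stem — -ug when the last vowel of the stem is a high vowel (*tigi*, *pebilu*, *osi*, *gu*); -jab when the last vowel of the stem is a non-high vowel (*kefgave*, *lupifa*).
*nezu* — last vowel /u/ (a high vowel) → -ug → *nezuug*.
Since the last vowel of *esilze* is /e/ (a non-high vowel), it takes -jab, giving *esilzejab*.

nezuug, esilzejab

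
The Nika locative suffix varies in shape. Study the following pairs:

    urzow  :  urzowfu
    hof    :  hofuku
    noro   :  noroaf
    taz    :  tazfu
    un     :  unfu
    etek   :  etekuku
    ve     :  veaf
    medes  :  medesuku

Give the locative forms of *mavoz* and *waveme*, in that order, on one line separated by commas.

The suffix is conditioned by the final sound: -uku when the stem ends in a voiceless consonant (*hof*, *etek*, *medes*); -fu when the stem ends in a voiced consonant (*urzow*, *taz*, *un*); -af when the stem ends in a vowel (*noro*, *ve*).
Since the final sound of *mavoz* is /z/ (a voiced consonant), it takes -fu, giving *mavozfu*.
*waveme* — final sound /e/ (a vowel) → -af → *wavemeaf*.

mavozfu, wavemeaf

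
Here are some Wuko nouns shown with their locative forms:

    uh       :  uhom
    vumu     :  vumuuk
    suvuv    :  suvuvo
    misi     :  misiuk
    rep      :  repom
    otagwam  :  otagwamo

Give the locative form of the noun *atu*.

The pattern is voicing of the final sound: -om when the stem ends in a voiceless consonant (*uh*, *rep*); -o when the stem ends in a voiced consonant (*suvuv*, *otagwam*); -uk when the stem ends in a vowel (*vumu*, *misi*).
*atu* — final sound /u/ (a vowel) → -uk → *atuuk*.

atuuk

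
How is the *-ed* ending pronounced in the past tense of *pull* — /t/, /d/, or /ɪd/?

The stem *pull* ends in a voiced sound other than /d/.
The -ed suffix is realized as /ɪd/ after /t, d/; as /t/ after other voiceless consonants; and as /d/ after other voiced sounds.
So -ed on *pull* is pronounced /d/.

/d/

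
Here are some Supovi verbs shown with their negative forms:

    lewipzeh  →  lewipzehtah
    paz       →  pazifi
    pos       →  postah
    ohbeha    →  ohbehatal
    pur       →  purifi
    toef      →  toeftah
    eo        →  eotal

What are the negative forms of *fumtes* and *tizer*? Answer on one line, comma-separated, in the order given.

The pattern is voicing of the final sound: -tah when the stem ends in a voiceless consonant (*lewipzeh*, *pos*, *toef*); -ifi when the stem ends in a voiced consonant (*paz*, *pur*); -tal when the stem ends in a vowel (*ohbeha*, *eo*).
*fumtes* — final sound /s/ (a voiceless consonant) → -tah → *fumtestah*.
*tizer* — final sound /r/ (a voiced consonant) → -ifi → *tizerifi*.

fumtestah, tizerifi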